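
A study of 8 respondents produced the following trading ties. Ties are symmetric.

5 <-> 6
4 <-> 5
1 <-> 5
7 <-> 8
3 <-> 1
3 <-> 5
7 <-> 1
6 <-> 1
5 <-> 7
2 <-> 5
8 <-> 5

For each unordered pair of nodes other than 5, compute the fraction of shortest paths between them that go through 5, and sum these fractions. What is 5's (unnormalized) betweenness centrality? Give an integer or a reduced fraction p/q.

Pairs whose geodesics pass through 5 — 2–7: 1; 2–3: 1; 2–6: 1; 2–4: 1; 2–1: 1; 2–8: 1; 7–3: 1/2; 7–6: 1/2; 7–4: 1; 3–6: 1/2; 3–4: 1; 3–8: 1; 6–4: 1; 6–8: 1 … (+3 more pairs).
All other pairs contribute 0.
Summing the contributions gives betweenness(5) = 15.

15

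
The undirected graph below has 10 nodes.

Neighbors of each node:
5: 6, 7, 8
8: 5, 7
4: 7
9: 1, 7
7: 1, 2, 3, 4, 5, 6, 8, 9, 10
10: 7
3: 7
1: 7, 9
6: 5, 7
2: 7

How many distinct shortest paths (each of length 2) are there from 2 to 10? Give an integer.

1

The shortest distance is 2, and the only length-2 path is 2–7–10. So there is exactly 1 shortest path.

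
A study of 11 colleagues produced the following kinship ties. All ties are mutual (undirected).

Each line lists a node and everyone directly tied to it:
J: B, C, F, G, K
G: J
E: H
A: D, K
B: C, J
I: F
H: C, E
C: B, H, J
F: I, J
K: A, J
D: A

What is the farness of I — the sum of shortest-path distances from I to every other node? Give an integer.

33

Distances from I: A:4, B:3, C:3, D:5, E:5, F:1, G:3, H:4, J:2, K:3.
Sum = 4 + 3 + 3 + 5 + 5 + 1 + 3 + 4 + 2 + 3 = 33.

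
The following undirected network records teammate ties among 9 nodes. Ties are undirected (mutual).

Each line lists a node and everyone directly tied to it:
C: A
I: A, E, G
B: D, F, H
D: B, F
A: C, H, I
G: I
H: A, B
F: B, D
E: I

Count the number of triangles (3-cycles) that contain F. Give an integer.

1

F's neighbors: B and D.
Neighbor pairs that are themselves tied: F–B–D. Each forms one triangle with F, for 1 in total.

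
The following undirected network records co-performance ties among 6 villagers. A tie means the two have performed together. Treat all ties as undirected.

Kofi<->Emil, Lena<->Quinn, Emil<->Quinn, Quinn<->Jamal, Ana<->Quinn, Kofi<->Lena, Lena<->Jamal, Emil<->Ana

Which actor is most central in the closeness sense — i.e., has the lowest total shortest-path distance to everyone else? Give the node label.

Farness (sum of distances to all others) for each node — Ana:8, Emil:7, Jamal:8, Kofi:8, Lena:7, Quinn:6.
The smallest farness is 6, for Quinn, so Quinn has the highest closeness.

Quinn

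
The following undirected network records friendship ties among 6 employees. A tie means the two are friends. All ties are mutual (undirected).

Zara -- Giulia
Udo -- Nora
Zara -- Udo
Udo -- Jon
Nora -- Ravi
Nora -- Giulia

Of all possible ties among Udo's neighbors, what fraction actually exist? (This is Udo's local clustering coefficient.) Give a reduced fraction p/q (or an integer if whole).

Udo's neighbors: Jon, Nora, and Zara (k = 3).
Possible neighbor pairs: C(3,2) = 3. Edges among them: none → e = 0.
Clustering(Udo) = 0/3 = 0.

0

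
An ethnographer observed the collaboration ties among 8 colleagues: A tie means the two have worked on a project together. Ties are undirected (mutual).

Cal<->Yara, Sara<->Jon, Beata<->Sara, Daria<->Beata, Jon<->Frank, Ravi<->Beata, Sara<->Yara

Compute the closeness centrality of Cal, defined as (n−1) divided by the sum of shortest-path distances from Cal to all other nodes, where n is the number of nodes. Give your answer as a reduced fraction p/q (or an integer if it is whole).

1/3

Distances from Cal: Beata:3, Daria:4, Frank:4, Jon:3, Ravi:4, Sara:2, Yara:1. Sum = 21.
n = 8, so closeness = 7/21 = 1/3.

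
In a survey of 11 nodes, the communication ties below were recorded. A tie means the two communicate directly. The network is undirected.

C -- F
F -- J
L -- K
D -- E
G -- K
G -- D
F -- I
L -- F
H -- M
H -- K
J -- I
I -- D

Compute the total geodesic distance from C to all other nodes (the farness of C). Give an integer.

Distances from C: D:3, E:4, F:1, G:4, H:4, I:2, J:2, K:3, L:2, M:5.
Sum = 3 + 4 + 1 + 4 + 4 + 2 + 2 + 3 + 2 + 5 = 30.

30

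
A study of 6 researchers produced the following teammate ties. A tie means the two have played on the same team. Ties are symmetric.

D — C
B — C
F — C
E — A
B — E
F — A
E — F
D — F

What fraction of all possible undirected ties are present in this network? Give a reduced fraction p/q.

There are 8 edges and 6 nodes, so the maximum possible is C(6,2) = 15.
Density = 8/15.

8/15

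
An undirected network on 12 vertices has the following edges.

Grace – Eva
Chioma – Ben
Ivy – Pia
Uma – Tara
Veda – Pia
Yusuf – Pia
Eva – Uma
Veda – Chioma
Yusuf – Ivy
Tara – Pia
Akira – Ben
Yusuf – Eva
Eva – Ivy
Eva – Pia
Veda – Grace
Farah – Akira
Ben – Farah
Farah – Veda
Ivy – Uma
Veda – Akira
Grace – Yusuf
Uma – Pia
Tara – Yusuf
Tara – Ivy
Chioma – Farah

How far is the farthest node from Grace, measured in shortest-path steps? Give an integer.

Distances from Grace: Akira:2, Ben:3, Chioma:2, Eva:1, Farah:2, Ivy:2, Pia:2, Tara:2, Uma:2, Veda:1, Yusuf:1.
The largest is 3 (to Ben), so the eccentricity of Grace is 3.

3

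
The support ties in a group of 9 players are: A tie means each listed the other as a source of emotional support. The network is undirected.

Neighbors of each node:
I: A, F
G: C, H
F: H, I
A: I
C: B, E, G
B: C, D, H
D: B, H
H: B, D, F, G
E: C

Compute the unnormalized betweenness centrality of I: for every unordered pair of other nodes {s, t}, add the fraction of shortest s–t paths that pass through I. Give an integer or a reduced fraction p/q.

Pairs whose geodesics pass through I — F–A: 1; C–A: 2/2; D–A: 1; E–A: 2/2; B–A: 1; H–A: 1; A–G: 1.
All other pairs contribute 0.
Summing the contributions gives betweenness(I) = 7.

7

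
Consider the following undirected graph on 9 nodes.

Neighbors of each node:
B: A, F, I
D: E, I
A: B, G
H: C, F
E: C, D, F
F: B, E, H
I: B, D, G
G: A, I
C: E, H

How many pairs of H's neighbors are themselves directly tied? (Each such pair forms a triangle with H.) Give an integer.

0

H's neighbors are C and F, but none of them are tied to each other, so no triangle contains H.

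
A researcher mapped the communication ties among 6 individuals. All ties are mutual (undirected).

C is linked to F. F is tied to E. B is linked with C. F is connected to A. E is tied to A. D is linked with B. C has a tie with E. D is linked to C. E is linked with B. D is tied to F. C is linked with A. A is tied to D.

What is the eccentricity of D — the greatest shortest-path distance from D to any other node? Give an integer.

2

Distances from D: A:1, B:1, C:1, E:2, F:1.
The largest is 2 (to E), so the eccentricity of D is 2.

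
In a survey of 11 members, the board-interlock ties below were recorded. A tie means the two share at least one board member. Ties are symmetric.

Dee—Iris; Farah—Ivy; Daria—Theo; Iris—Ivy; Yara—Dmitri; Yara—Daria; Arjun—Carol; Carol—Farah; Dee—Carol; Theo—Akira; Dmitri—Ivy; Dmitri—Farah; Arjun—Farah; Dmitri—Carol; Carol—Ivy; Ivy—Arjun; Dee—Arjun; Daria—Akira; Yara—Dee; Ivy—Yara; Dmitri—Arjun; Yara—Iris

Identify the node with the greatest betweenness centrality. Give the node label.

Yara

Unnormalized betweenness of each node: Akira:0, Arjun:13/12, Carol:13/12, Daria:16, Dee:11/3, Dmitri:14/3, Farah:0, Iris:1/4, Ivy:43/6, Theo:0, Yara:265/12.
Yara has the largest value, 265/12, making it the main broker — the node through which the most shortest paths run.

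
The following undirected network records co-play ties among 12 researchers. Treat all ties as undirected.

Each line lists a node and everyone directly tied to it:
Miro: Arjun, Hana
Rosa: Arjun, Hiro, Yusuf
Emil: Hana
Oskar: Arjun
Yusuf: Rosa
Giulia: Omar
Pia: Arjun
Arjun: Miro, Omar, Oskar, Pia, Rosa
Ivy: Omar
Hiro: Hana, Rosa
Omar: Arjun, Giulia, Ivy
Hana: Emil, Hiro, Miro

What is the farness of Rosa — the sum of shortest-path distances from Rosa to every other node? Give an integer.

Distances from Rosa: Arjun:1, Emil:3, Giulia:3, Hana:2, Hiro:1, Ivy:3, Miro:2, Omar:2, Oskar:2, Pia:2, Yusuf:1.
Sum = 1 + 3 + 3 + 2 + 1 + 3 + 2 + 2 + 2 + 2 + 1 = 22.

22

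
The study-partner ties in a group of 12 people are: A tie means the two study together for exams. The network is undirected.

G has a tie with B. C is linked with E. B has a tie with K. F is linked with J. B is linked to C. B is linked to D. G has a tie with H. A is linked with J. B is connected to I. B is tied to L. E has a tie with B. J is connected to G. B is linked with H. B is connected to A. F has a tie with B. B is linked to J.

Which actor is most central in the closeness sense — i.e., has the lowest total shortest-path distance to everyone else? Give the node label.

B

Farness (sum of distances to all others) for each node — A:20, B:11, C:20, D:21, E:20, F:20, G:19, H:20, I:21, J:18, K:21, L:21.
The smallest farness is 11, for B, so B has the highest closeness.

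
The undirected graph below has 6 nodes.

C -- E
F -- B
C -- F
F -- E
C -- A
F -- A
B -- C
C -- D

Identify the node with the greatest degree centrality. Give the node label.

Degrees — A:2, B:2, C:5, D:1, E:2, F:4.
The maximum is 5, attained only by C.

C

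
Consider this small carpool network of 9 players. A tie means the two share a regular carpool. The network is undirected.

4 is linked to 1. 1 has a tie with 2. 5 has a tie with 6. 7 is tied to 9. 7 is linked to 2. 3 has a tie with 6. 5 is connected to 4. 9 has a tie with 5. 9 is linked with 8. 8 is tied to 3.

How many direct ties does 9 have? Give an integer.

9 is directly tied to 5, 7, and 8. That is 3 neighbors, so the degree of 9 is 3.

3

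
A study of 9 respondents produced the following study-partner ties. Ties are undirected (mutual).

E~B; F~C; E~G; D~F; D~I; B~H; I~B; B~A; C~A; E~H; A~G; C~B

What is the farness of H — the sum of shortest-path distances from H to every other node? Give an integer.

Distances from H: A:2, B:1, C:2, D:3, E:1, F:3, G:2, I:2.
Sum = 2 + 1 + 2 + 3 + 1 + 3 + 2 + 2 = 16.

16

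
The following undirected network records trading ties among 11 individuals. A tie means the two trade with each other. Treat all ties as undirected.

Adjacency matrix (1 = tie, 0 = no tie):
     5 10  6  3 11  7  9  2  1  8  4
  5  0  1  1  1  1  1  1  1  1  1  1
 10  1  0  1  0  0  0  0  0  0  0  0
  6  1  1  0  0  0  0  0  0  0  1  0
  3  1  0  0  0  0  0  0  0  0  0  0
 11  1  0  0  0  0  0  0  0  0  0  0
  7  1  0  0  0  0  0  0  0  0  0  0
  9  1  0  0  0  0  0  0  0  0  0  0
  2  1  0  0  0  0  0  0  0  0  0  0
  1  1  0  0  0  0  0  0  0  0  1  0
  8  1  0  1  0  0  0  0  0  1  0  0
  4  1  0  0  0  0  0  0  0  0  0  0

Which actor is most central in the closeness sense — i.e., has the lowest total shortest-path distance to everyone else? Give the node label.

Farness (sum of distances to all others) for each node — 1:18, 2:19, 3:19, 4:19, 5:10, 6:17, 7:19, 8:17, 9:19, 10:18, 11:19.
The smallest farness is 10, for 5, so 5 has the highest closeness.

5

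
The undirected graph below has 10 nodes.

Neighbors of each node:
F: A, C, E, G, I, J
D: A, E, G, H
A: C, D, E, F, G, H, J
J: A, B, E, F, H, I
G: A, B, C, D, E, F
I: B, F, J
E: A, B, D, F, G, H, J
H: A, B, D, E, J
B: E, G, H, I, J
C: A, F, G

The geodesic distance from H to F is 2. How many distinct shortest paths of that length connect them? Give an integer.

The shortest distance is 2. The length-2 paths are: H–E–F; H–A–F; H–J–F.
That gives 3 distinct shortest paths.

3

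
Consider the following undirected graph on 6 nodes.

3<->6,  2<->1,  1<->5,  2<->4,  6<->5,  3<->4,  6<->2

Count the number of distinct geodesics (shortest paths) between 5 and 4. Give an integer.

The shortest distance is 3. The length-3 paths are: 5–6–3–4; 5–1–2–4; 5–6–2–4.
That gives 3 distinct shortest paths.

3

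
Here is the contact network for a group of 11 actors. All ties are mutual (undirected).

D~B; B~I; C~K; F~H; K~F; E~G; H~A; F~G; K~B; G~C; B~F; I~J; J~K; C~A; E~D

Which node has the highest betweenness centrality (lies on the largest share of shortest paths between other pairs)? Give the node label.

Unnormalized betweenness of each node: A:1, B:38/3, C:89/12, D:17/6, E:11/6, F:47/4, G:13/2, H:13/6, I:5/4, J:4/3, K:45/4.
B has the largest value, 38/3, making it the main broker — the node through which the most shortest paths run.

B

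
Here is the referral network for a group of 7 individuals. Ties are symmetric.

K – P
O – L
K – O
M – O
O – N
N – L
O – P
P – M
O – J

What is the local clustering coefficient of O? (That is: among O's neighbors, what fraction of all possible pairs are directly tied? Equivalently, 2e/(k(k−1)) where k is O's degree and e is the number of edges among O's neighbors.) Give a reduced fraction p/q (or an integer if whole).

1/5

O's neighbors: J, K, L, M, N, and P (k = 6).
Possible neighbor pairs: C(6,2) = 15. Edges among them: K–P, L–N, M–P → e = 3.
Clustering(O) = 3/15 = 1/5.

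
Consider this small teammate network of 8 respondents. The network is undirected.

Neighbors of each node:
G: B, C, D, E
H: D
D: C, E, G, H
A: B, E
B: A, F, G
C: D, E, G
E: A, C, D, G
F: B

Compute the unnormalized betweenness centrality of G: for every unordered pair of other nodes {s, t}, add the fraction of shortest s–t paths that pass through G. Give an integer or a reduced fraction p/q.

7

Pairs whose geodesics pass through G — F–H: 1; F–D: 1; F–C: 1; F–E: 1/2; B–H: 1; B–D: 1; B–C: 1; B–E: 1/2.
All other pairs contribute 0.
Summing the contributions gives betweenness(G) = 7.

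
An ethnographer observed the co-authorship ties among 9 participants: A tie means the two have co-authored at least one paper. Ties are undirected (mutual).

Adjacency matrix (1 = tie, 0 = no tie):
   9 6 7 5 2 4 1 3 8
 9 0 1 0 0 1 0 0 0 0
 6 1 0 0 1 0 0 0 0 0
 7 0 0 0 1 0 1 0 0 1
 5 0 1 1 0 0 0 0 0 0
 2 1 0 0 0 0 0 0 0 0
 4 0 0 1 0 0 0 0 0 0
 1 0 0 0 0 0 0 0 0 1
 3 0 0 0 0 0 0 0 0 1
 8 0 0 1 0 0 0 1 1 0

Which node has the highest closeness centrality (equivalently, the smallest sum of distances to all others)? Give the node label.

Farness (sum of distances to all others) for each node — 1:26, 2:32, 3:26, 4:23, 5:17, 6:20, 7:16, 8:19, 9:25.
The smallest farness is 16, for 7, so 7 has the highest closeness.

7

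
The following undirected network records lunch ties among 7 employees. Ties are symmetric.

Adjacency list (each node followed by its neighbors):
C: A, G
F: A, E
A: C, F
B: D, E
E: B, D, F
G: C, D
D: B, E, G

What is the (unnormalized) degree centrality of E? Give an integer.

E is directly tied to B, D, and F. That is 3 neighbors, so the degree of E is 3.

3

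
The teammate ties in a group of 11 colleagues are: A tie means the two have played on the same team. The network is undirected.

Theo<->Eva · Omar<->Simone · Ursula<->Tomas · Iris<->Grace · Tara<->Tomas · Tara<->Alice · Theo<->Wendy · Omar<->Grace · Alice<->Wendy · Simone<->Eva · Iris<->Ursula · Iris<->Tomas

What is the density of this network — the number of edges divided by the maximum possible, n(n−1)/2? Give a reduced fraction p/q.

There are 12 edges and 11 nodes, so the maximum possible is C(11,2) = 55.
Density = 12/55.

12/55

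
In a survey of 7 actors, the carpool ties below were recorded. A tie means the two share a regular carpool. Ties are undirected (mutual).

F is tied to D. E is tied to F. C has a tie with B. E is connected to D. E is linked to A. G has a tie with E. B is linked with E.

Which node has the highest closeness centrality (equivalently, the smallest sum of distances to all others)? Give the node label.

E

Farness (sum of distances to all others) for each node — A:12, B:10, C:15, D:11, E:7, F:11, G:12.
The smallest farness is 7, for E, so E has the highest closeness.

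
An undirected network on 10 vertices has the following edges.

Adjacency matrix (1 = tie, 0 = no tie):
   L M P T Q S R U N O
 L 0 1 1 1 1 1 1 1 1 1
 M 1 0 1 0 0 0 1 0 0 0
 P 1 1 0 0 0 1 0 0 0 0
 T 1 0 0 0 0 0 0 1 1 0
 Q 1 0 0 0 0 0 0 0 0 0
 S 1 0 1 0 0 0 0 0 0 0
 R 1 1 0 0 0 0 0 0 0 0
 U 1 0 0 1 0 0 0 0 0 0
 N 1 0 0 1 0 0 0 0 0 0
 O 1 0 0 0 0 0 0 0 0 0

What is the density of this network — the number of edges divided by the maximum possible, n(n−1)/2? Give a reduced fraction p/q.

14/45

There are 14 edges and 10 nodes, so the maximum possible is C(10,2) = 45.
Density = 14/45.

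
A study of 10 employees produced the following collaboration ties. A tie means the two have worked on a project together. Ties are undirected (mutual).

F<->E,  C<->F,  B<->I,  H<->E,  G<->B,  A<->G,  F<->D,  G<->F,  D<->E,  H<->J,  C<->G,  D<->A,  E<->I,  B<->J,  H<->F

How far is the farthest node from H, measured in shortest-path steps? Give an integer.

3

Distances from H: A:3, B:2, C:2, D:2, E:1, F:1, G:2, I:2, J:1.
The largest is 3 (to A), so the eccentricity of H is 3.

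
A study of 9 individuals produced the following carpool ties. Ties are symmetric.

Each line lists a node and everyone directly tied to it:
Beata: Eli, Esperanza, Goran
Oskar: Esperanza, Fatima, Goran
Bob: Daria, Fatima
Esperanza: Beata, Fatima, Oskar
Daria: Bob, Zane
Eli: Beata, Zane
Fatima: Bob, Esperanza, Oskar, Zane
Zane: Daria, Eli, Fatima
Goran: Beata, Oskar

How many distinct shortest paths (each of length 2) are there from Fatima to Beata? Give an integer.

1

The shortest distance is 2, and the only length-2 path is Fatima–Esperanza–Beata. So there is exactly 1 shortest path.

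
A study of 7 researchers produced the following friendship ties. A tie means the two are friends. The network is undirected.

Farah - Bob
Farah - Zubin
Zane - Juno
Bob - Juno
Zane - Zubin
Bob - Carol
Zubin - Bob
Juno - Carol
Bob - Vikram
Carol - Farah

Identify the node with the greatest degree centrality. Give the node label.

Degrees — Bob:5, Carol:3, Farah:3, Juno:3, Vikram:1, Zane:2, Zubin:3.
The maximum is 5, attained only by Bob.

Bob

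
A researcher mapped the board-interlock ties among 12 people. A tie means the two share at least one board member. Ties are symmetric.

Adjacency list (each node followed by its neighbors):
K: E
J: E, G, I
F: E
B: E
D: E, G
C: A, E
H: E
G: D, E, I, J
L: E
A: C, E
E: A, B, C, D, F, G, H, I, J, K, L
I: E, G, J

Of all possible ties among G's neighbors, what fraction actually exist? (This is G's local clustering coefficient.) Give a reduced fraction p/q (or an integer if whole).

G's neighbors: D, E, I, and J (k = 4).
Possible neighbor pairs: C(4,2) = 6. Edges among them: D–E, E–I, E–J, I–J → e = 4.
Clustering(G) = 4/6 = 2/3.

2/3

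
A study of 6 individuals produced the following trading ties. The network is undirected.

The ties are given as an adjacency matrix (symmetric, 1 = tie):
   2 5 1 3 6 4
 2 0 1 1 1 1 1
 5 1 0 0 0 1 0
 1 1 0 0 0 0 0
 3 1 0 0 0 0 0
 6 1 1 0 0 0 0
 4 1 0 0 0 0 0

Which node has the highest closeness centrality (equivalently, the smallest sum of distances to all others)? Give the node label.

2

Farness (sum of distances to all others) for each node — 1:9, 2:5, 3:9, 4:9, 5:8, 6:8.
The smallest farness is 5, for 2, so 2 has the highest closeness.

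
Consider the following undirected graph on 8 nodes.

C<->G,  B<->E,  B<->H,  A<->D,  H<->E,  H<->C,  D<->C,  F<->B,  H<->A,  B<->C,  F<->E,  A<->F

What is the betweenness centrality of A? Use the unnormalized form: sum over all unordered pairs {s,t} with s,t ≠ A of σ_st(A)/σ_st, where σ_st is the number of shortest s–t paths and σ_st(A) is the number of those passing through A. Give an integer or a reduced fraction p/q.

7/3

Pairs whose geodesics pass through A — D–F: 1; D–H: 1/2; D–E: 2/4; F–H: 1/3.
All other pairs contribute 0.
Summing the contributions gives betweenness(A) = 7/3.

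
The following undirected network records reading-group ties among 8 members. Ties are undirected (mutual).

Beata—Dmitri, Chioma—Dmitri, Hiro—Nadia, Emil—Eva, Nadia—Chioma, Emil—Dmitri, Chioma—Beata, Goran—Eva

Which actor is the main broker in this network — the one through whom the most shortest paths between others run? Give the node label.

Unnormalized betweenness of each node: Beata:0, Chioma:10, Dmitri:12, Emil:10, Eva:6, Goran:0, Hiro:0, Nadia:6.
Dmitri has the largest value, 12, making it the main broker — the node through which the most shortest paths run.

Dmitri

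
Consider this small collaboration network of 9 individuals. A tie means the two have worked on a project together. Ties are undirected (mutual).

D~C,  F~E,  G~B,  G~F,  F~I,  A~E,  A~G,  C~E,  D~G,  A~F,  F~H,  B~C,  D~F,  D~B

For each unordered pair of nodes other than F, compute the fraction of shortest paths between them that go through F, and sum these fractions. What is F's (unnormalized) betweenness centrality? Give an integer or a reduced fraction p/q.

Pairs whose geodesics pass through F — B–I: 2/2; B–H: 2/2; A–I: 1; A–D: 1/2; A–H: 1; I–D: 1; I–H: 1; I–E: 1; I–C: 2/2; I–G: 1; D–H: 1; D–E: 1/2; H–E: 1; H–C: 2/2 … (+2 more pairs).
All other pairs contribute 0.
Summing the contributions gives betweenness(F) = 29/2.

29/2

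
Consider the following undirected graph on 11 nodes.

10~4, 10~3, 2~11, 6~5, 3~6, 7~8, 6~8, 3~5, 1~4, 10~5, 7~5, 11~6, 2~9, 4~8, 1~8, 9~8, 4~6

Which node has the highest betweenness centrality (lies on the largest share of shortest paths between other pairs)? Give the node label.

6

Unnormalized betweenness of each node: 1:0, 2:1, 3:11/12, 4:19/3, 5:47/12, 6:185/12, 7:5/4, 8:175/12, 9:15/4, 10:19/12, 11:17/4.
6 has the largest value, 185/12, making it the main broker — the node through which the most shortest paths run.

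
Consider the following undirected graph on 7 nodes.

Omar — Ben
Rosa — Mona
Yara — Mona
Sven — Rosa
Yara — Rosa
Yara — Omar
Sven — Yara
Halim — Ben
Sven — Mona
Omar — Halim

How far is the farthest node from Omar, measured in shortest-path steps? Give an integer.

Distances from Omar: Ben:1, Halim:1, Mona:2, Rosa:2, Sven:2, Yara:1.
The largest is 2 (to Sven, Rosa, and Mona), so the eccentricity of Omar is 2.

2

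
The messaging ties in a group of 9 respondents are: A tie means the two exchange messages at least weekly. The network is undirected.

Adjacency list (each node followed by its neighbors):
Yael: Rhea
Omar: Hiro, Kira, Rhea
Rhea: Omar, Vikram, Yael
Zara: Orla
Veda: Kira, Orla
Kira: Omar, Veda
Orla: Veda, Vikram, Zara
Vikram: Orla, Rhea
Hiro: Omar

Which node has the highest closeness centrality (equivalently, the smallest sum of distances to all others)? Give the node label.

Rhea

Farness (sum of distances to all others) for each node — Hiro:23, Kira:17, Omar:16, Orla:17, Rhea:15, Veda:18, Vikram:16, Yael:22, Zara:24.
The smallest farness is 15, for Rhea, so Rhea has the highest closeness.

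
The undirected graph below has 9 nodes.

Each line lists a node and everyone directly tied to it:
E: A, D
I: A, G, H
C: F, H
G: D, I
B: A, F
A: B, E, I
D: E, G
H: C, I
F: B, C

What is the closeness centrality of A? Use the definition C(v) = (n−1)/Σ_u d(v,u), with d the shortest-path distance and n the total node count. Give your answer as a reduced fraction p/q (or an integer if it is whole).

4/7

Distances from A: B:1, C:3, D:2, E:1, F:2, G:2, H:2, I:1. Sum = 14.
n = 9, so closeness = 8/14 = 4/7.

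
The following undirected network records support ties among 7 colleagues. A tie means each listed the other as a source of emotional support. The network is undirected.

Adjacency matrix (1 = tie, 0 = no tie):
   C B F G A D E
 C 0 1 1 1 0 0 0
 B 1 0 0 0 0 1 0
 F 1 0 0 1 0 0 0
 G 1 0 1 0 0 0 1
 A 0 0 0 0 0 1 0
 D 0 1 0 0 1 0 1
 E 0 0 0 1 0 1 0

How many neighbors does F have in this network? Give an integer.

F is directly tied to C and G. That is 2 neighbors, so the degree of F is 2.

2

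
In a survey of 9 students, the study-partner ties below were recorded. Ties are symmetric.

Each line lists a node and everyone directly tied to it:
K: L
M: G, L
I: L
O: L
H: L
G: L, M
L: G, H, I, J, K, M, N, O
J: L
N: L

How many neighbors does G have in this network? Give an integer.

G is directly tied to L and M. That is 2 neighbors, so the degree of G is 2.

2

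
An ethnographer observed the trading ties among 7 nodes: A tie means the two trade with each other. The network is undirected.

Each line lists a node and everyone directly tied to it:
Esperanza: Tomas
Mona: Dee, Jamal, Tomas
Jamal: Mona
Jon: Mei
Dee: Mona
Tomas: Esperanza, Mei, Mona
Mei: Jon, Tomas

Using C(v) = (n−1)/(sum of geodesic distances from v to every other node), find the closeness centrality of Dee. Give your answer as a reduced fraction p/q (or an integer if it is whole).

2/5

Distances from Dee: Esperanza:3, Jamal:2, Jon:4, Mei:3, Mona:1, Tomas:2. Sum = 15.
n = 7, so closeness = 6/15 = 2/5.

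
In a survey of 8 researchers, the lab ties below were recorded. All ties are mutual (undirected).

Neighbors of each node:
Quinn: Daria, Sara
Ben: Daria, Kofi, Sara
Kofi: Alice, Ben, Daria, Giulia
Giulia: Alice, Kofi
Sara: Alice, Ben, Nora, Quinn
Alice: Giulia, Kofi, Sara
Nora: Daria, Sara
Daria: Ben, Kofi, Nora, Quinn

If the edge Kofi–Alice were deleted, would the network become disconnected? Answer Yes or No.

Even without that edge, Kofi still reaches Alice via Kofi – Giulia – Alice, so the network stays connected. Not a bridge.

No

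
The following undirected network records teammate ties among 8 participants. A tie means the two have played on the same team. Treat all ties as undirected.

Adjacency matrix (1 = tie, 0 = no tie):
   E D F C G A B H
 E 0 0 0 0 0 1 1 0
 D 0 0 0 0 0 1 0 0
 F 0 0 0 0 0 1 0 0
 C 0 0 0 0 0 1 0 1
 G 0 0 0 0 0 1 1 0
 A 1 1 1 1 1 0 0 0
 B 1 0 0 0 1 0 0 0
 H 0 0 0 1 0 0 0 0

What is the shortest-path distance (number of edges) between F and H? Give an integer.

One shortest route is F – A – C – H, which uses 3 edges, and at distance 2 from F we only reach {C, D, E, G}, which does not include H. So d(F,H) = 3.

3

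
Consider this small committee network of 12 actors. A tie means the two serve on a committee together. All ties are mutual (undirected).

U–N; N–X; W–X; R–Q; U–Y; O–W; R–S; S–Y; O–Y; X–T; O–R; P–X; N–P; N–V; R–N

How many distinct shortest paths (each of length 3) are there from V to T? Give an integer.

1

The shortest distance is 3, and the only length-3 path is V–N–X–T. So there is exactly 1 shortest path.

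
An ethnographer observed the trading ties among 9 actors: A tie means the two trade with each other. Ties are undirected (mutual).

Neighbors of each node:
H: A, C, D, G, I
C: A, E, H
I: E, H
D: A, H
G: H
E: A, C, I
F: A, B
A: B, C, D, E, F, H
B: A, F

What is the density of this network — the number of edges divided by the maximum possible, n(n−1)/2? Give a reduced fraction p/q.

13/36

There are 13 edges and 9 nodes, so the maximum possible is C(9,2) = 36.
Density = 13/36.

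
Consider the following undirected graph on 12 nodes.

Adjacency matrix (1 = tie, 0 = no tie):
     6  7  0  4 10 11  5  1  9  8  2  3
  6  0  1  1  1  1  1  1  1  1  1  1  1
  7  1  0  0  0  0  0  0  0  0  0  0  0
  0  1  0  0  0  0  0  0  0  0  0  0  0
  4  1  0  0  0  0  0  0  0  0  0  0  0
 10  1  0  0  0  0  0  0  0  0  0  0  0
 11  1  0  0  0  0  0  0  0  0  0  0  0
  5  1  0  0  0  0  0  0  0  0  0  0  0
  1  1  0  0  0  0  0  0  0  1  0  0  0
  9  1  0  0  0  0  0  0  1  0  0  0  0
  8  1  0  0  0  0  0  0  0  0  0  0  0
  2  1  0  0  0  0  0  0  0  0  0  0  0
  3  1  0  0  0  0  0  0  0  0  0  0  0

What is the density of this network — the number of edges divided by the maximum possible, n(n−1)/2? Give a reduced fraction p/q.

There are 12 edges and 12 nodes, so the maximum possible is C(12,2) = 66.
Density = 12/66 = 2/11.

2/11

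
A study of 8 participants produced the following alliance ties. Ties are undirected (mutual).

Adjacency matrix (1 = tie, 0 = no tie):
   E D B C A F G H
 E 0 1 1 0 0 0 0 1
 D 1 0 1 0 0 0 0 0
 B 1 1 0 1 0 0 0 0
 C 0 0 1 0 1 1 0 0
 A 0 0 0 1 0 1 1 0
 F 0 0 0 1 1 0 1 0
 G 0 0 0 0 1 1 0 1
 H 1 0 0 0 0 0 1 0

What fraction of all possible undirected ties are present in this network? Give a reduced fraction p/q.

There are 11 edges and 8 nodes, so the maximum possible is C(8,2) = 28.
Density = 11/28.

11/28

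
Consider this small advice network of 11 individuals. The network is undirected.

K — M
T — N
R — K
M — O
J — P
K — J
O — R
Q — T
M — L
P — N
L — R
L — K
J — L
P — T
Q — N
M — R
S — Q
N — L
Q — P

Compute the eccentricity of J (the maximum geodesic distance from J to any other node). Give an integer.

Distances from J: K:1, L:1, M:2, N:2, O:3, P:1, Q:2, R:2, S:3, T:2.
The largest is 3 (to O and S), so the eccentricity of J is 3.

3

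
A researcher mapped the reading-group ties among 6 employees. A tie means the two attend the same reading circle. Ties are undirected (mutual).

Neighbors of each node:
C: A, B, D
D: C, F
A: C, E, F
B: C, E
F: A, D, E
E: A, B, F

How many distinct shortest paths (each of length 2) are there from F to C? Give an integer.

2

The shortest distance is 2. The length-2 paths are: F–D–C; F–A–C.
That gives 2 distinct shortest paths.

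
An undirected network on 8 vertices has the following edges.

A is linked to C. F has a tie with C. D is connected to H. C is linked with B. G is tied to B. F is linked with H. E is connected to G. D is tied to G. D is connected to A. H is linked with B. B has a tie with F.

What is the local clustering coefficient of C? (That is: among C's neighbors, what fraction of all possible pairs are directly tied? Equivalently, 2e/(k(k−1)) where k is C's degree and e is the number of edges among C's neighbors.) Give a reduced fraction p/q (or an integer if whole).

C's neighbors: A, B, and F (k = 3).
Possible neighbor pairs: C(3,2) = 3. Edges among them: B–F → e = 1.
Clustering(C) = 1/3.

1/3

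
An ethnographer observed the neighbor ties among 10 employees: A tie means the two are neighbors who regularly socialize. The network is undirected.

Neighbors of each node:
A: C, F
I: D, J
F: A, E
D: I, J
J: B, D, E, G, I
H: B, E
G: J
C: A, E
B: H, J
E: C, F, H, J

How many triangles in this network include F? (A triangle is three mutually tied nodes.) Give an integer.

F's neighbors are A and E, but none of them are tied to each other, so no triangle contains F.

0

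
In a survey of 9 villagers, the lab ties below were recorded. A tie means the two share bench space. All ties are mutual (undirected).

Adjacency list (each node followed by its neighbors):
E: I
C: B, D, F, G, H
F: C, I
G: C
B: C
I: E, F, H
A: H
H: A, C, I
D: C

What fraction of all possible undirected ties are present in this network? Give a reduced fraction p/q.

1/4

There are 9 edges and 9 nodes, so the maximum possible is C(9,2) = 36.
Density = 9/36 = 1/4.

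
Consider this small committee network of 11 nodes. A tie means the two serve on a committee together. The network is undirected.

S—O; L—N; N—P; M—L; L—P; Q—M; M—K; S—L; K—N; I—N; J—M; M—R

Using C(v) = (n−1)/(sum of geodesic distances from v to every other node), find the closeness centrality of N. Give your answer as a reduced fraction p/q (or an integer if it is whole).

Distances from N: I:1, J:3, K:1, L:1, M:2, O:3, P:1, Q:3, R:3, S:2. Sum = 20.
n = 11, so closeness = 10/20 = 1/2.

1/2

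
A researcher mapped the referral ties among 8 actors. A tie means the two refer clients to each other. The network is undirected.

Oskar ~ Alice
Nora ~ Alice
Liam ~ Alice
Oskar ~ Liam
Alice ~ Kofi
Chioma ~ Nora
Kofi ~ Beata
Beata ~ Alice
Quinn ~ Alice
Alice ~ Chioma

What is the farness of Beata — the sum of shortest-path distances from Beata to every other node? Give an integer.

12

Distances from Beata: Alice:1, Chioma:2, Kofi:1, Liam:2, Nora:2, Oskar:2, Quinn:2.
Sum = 1 + 2 + 1 + 2 + 2 + 2 + 2 = 12.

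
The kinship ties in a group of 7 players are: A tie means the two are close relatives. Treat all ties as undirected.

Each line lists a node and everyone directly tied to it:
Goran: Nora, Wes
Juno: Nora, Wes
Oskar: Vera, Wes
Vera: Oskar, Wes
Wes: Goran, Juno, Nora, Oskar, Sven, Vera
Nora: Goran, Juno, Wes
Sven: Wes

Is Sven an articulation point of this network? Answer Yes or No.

Even without Sven, every remaining node can still reach every other (the residual graph is connected), so Sven is not a cut vertex.

No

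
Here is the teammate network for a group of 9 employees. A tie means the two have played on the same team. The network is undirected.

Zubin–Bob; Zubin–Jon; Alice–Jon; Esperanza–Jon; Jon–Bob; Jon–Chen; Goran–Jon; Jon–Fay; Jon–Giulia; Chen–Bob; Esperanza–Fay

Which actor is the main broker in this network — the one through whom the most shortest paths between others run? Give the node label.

Unnormalized betweenness of each node: Alice:0, Bob:1/2, Chen:0, Esperanza:0, Fay:0, Giulia:0, Goran:0, Jon:49/2, Zubin:0.
Jon has the largest value, 49/2, making it the main broker — the node through which the most shortest paths run.

Jon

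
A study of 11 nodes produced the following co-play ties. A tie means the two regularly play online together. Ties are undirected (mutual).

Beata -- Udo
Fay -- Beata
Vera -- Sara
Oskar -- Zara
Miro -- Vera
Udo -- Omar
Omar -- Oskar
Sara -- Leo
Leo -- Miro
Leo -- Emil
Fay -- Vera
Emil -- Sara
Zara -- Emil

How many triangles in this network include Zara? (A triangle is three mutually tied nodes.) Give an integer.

Zara's neighbors are Emil and Oskar, but none of them are tied to each other, so no triangle contains Zara.

0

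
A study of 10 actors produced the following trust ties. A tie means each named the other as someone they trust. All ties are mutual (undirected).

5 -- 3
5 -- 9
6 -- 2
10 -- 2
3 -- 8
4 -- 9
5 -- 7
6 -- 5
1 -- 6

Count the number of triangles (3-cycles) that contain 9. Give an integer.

9's neighbors are 4 and 5, but none of them are tied to each other, so no triangle contains 9.

0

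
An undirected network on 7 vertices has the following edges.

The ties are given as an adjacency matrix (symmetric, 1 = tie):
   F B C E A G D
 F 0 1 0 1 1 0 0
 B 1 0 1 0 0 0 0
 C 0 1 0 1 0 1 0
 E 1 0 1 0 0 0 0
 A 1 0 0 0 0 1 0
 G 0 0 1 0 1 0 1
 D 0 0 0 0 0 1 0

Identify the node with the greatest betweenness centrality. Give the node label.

G

Unnormalized betweenness of each node: A:2, B:1/2, C:9/2, D:0, E:1/2, F:5/2, G:6.
G has the largest value, 6, making it the main broker — the node through which the most shortest paths run.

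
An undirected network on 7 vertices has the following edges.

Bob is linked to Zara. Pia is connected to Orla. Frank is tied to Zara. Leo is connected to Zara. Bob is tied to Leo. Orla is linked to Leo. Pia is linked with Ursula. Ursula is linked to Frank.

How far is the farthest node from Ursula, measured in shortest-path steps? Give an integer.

3

Distances from Ursula: Bob:3, Frank:1, Leo:3, Orla:2, Pia:1, Zara:2.
The largest is 3 (to Leo and Bob), so the eccentricity of Ursula is 3.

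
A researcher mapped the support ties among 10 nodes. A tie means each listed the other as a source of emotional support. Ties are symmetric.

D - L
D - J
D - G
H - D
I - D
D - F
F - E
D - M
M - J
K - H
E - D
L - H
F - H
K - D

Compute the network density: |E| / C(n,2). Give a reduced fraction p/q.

There are 14 edges and 10 nodes, so the maximum possible is C(10,2) = 45.
Density = 14/45.

14/45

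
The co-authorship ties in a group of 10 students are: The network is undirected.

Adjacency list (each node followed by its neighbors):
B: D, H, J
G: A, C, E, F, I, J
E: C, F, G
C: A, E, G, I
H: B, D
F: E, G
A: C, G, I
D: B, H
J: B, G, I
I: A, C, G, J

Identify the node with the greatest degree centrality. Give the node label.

Degrees — A:3, B:3, C:4, D:2, E:3, F:2, G:6, H:2, I:4, J:3.
The maximum is 6, attained only by G.

G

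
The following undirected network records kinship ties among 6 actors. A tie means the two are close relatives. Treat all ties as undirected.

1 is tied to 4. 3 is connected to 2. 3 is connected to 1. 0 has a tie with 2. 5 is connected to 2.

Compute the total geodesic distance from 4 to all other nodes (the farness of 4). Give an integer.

Distances from 4: 0:4, 1:1, 2:3, 3:2, 5:4.
Sum = 4 + 1 + 3 + 2 + 4 = 14.

14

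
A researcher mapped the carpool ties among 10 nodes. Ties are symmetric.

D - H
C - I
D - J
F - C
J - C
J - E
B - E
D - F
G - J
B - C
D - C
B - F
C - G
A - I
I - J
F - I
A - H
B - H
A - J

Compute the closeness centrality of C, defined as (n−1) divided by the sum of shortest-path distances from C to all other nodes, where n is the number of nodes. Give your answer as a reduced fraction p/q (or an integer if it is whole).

3/4

Distances from C: A:2, B:1, D:1, E:2, F:1, G:1, H:2, I:1, J:1. Sum = 12.
n = 10, so closeness = 9/12 = 3/4.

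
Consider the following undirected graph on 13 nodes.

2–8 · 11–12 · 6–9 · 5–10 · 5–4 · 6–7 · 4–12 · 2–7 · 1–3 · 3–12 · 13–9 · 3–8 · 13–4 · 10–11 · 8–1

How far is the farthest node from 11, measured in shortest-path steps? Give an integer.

Distances from 11: 1:3, 2:4, 3:2, 4:2, 5:2, 6:5, 7:5, 8:3, 9:4, 10:1, 12:1, 13:3.
The largest is 5 (to 6 and 7), so the eccentricity of 11 is 5.

5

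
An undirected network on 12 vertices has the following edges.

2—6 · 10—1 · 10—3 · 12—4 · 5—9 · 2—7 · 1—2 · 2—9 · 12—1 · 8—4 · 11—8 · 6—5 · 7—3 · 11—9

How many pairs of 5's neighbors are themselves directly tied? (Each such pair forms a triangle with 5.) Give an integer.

5's neighbors are 6 and 9, but none of them are tied to each other, so no triangle contains 5.

0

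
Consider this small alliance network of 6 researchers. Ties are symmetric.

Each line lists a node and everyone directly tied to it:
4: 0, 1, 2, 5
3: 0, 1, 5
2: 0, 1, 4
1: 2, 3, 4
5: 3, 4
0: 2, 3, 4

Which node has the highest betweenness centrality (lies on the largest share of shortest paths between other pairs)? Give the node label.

4

Unnormalized betweenness of each node: 0:5/6, 1:5/6, 2:1/3, 3:4/3, 4:7/3, 5:1/3.
4 has the largest value, 7/3, making it the main broker — the node through which the most shortest paths run.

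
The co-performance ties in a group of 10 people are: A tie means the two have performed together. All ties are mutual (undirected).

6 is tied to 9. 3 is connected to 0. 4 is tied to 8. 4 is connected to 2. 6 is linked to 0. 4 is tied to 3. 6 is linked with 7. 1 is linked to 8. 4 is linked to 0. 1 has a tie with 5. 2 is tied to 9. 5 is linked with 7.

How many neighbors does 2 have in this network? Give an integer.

2

2 is directly tied to 4 and 9. That is 2 neighbors, so the degree of 2 is 2.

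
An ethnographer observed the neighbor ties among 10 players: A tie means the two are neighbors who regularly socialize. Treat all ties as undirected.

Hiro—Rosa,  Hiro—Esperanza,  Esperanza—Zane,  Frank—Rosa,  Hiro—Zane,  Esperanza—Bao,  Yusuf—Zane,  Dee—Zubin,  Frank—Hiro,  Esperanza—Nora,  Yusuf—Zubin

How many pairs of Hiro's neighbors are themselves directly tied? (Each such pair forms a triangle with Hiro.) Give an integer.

2

Hiro's neighbors: Esperanza, Frank, Rosa, and Zane.
Neighbor pairs that are themselves tied: Hiro–Esperanza–Zane; Hiro–Frank–Rosa. Each forms one triangle with Hiro, for 2 in total.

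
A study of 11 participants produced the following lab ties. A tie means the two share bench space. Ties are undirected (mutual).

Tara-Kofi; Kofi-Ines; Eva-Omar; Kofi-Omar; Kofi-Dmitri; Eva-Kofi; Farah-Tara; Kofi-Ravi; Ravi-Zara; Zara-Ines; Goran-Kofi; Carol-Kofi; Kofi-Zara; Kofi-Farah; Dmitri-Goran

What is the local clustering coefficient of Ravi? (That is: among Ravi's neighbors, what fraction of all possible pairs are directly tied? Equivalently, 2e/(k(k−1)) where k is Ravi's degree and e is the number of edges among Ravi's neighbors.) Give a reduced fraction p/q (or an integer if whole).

1

Ravi's neighbors: Kofi and Zara (k = 2).
Possible neighbor pairs: C(2,2) = 1. Edges among them: Kofi–Zara → e = 1.
Clustering(Ravi) = 1/1.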